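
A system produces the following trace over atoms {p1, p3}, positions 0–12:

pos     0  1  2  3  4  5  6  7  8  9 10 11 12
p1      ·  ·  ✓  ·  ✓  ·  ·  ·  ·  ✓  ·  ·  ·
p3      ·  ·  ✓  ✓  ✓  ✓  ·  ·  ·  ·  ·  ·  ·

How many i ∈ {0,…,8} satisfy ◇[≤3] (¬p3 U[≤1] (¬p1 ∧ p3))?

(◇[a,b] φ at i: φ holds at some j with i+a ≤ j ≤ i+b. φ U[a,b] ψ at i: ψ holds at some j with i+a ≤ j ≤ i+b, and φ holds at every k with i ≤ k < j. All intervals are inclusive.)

6

Evaluate at each i in [0,8]:
  i=0: ✓ (witness j=3)
  i=1: ✓ (witness j=3)
  i=2: ✓ (witness j=3)
  i=3: ✓ (witness j=3)
  i=4: ✓ (witness j=5)
  i=5: ✓ (witness j=5)
  i=6: ✗ (none in [6,9])
  i=7: ✗ (none in [7,10])
  i=8: ✗ (none in [8,11])
Positions where it holds: {0, 1, 2, 3, 4, 5} → 6.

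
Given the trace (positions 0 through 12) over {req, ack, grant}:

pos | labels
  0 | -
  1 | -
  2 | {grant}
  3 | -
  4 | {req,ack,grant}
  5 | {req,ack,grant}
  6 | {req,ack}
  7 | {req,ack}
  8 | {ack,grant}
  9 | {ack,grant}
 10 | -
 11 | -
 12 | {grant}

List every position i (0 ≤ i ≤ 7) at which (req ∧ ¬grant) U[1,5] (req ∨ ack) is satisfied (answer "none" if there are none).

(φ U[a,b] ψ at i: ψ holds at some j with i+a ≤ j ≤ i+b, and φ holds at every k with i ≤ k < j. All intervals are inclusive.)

6, 7

Evaluate at each i in [0,7]:
  i=0: ✗ (lhs fails at k=0 before rhs at j=4)
  i=1: ✗ (lhs fails at k=1 before rhs at j=4)
  i=2: ✗ (lhs fails at k=2 before rhs at j=4)
  i=3: ✗ (lhs fails at k=3 before rhs at j=4)
  i=4: ✗ (lhs fails at k=4 before rhs at j=5)
  i=5: ✗ (lhs fails at k=5 before rhs at j=6)
  i=6: ✓ (rhs at j=7; lhs holds on [6,6])
  i=7: ✓ (rhs at j=8; lhs holds on [7,7])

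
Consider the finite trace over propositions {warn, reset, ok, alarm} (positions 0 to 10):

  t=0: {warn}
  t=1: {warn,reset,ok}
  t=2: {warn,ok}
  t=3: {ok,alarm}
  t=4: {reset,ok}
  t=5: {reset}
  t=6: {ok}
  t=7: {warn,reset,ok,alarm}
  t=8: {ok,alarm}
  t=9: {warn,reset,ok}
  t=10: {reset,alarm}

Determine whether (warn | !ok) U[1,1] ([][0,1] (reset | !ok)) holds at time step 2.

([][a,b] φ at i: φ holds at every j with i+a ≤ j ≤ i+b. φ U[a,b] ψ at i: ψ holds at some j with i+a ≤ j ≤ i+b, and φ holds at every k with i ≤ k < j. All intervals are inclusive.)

False

Need some j in [3,3] with [][0,1] (reset | !ok), and (warn | !ok) at every k in [2,j-1].
  j=3: [][0,1] (reset | !ok) — fails at 3.
No j in the window works → until fails.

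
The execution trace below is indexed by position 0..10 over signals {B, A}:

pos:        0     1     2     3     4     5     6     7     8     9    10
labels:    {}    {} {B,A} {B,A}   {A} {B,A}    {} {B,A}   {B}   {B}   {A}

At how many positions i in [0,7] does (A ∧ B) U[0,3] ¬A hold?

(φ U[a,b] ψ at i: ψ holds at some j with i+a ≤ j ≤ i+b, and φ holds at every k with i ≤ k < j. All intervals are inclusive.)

5

Evaluate at each i in [0,7]:
  i=0: ✓ (rhs at j=0)
  i=1: ✓ (rhs at j=1)
  i=2: ✗ (no rhs in [2,5])
  i=3: ✗ (lhs fails at k=4 before rhs at j=6)
  i=4: ✗ (lhs fails at k=4 before rhs at j=6)
  i=5: ✓ (rhs at j=6; lhs holds on [5,5])
  i=6: ✓ (rhs at j=6)
  i=7: ✓ (rhs at j=8; lhs holds on [7,7])
Positions where it holds: {0, 1, 5, 6, 7} → 5.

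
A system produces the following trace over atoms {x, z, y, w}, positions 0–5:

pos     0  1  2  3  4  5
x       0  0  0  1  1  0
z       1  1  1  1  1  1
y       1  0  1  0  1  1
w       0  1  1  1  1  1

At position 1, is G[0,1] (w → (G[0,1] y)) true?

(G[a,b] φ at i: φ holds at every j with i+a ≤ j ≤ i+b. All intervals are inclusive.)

Check (w → (G[0,1] y)) at every j in [1,2]:
  j=1: antecedent true; consequent fails at 1 → ✗
  j=2: antecedent true; consequent fails at 3 → ✗
Fails at j=1 → formula fails.

Does not hold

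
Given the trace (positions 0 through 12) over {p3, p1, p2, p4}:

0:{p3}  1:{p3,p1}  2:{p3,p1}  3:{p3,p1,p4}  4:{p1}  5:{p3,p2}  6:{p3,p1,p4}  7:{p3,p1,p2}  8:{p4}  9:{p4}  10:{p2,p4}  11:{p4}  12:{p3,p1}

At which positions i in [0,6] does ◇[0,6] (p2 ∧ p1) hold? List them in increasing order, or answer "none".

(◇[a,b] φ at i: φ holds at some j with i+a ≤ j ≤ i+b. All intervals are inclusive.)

Evaluate at each i in [0,6]:
  i=0: ✗ (none in [0,6])
  i=1: ✓ (witness j=7)
  i=2: ✓ (witness j=7)
  i=3: ✓ (witness j=7)
  i=4: ✓ (witness j=7)
  i=5: ✓ (witness j=7)
  i=6: ✓ (witness j=7)

1, 2, 3, 4, 5, 6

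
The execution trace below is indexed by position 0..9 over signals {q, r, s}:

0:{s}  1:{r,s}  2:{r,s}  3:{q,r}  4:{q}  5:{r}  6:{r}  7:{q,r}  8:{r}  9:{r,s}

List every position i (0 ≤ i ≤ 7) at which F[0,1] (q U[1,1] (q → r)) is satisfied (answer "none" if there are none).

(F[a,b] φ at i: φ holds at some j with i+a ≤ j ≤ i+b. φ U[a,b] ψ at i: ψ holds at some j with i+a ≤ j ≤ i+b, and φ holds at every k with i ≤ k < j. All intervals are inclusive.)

Evaluate at each i in [0,7]:
  i=0: ✗ (none in [0,1])
  i=1: ✗ (none in [1,2])
  i=2: ✗ (none in [2,3])
  i=3: ✓ (witness j=4)
  i=4: ✓ (witness j=4)
  i=5: ✗ (none in [5,6])
  i=6: ✓ (witness j=7)
  i=7: ✓ (witness j=7)

3, 4, 6, 7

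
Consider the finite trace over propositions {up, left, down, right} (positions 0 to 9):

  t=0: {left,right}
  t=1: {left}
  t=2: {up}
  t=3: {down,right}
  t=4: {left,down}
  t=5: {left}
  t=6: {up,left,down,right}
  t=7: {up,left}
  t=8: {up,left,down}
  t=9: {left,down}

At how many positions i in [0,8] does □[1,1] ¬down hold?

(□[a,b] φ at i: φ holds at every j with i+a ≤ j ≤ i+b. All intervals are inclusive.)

4

Evaluate at each i in [0,8]:
  i=0: ✓ (all of [1,1])
  i=1: ✓ (all of [2,2])
  i=2: ✗ (fails at j=3)
  i=3: ✗ (fails at j=4)
  i=4: ✓ (all of [5,5])
  i=5: ✗ (fails at j=6)
  i=6: ✓ (all of [7,7])
  i=7: ✗ (fails at j=8)
  i=8: ✗ (fails at j=9)
Positions where it holds: {0, 1, 4, 6} → 4.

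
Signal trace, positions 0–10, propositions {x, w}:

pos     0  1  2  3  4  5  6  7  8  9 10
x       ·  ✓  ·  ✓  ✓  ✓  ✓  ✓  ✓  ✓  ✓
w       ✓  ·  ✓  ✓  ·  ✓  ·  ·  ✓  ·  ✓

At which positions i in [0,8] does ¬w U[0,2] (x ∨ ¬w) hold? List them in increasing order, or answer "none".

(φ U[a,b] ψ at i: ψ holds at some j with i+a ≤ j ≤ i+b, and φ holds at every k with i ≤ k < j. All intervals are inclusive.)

Evaluate at each i in [0,8]:
  i=0: ✗ (lhs fails at k=0 before rhs at j=1)
  i=1: ✓ (rhs at j=1)
  i=2: ✗ (lhs fails at k=2 before rhs at j=3)
  i=3: ✓ (rhs at j=3)
  i=4: ✓ (rhs at j=4)
  i=5: ✓ (rhs at j=5)
  i=6: ✓ (rhs at j=6)
  i=7: ✓ (rhs at j=7)
  i=8: ✓ (rhs at j=8)

1, 3, 4, 5, 6, 7, 8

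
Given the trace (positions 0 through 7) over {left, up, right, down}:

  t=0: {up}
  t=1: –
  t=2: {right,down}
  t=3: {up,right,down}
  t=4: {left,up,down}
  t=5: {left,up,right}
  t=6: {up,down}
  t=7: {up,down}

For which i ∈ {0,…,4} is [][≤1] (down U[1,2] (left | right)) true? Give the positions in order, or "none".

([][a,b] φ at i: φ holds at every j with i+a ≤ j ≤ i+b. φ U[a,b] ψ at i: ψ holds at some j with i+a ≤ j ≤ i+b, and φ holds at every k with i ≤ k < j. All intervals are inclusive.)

2, 3

Evaluate at each i in [0,4]:
  i=0: ✗ (fails at j=0)
  i=1: ✗ (fails at j=1)
  i=2: ✓ (all of [2,3])
  i=3: ✓ (all of [3,4])
  i=4: ✗ (fails at j=5)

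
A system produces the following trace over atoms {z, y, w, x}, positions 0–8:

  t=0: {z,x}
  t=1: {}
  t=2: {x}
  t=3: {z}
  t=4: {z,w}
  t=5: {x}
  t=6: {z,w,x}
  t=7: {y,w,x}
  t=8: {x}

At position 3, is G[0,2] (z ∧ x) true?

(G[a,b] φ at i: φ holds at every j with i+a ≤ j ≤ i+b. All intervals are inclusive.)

Does not hold

Check (z ∧ x) at every j in [3,5]:
  j=3: false
  j=4: false
  j=5: false
Fails at j=3 → formula fails.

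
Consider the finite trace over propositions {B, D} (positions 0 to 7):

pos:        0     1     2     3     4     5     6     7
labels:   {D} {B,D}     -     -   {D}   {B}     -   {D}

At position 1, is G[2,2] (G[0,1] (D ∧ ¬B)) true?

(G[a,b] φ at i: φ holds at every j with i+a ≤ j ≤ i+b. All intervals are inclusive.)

Check G[0,1] (D ∧ ¬B) at every j in [3,3]:
  j=3: fails at 3
Fails at j=3 → formula fails.

False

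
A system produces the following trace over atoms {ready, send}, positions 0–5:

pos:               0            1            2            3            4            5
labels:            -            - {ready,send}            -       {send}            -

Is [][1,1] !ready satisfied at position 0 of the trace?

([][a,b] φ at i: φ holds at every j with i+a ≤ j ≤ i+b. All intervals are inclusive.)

Check !ready at every j in [1,1]:
  j=1: true
All positions satisfy it → formula holds.

Yes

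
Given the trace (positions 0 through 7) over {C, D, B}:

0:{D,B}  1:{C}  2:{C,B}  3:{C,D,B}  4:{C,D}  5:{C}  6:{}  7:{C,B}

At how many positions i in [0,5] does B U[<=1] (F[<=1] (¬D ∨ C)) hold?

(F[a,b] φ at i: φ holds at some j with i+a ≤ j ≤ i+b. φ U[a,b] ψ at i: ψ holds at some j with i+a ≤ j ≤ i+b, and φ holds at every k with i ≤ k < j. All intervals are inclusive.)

6

Evaluate at each i in [0,5]:
  i=0: ✓ (rhs at j=0)
  i=1: ✓ (rhs at j=1)
  i=2: ✓ (rhs at j=2)
  i=3: ✓ (rhs at j=3)
  i=4: ✓ (rhs at j=4)
  i=5: ✓ (rhs at j=5)
Positions where it holds: {0, 1, 2, 3, 4, 5} → 6.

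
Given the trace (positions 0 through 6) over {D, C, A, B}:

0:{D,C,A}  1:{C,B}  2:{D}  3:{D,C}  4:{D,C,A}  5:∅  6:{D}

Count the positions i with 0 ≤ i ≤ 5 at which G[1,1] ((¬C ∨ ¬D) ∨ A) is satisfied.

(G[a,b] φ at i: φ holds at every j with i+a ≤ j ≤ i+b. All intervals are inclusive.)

Evaluate at each i in [0,5]:
  i=0: ✓ (all of [1,1])
  i=1: ✓ (all of [2,2])
  i=2: ✗ (fails at j=3)
  i=3: ✓ (all of [4,4])
  i=4: ✓ (all of [5,5])
  i=5: ✓ (all of [6,6])
Positions where it holds: {0, 1, 3, 4, 5} → 5.

5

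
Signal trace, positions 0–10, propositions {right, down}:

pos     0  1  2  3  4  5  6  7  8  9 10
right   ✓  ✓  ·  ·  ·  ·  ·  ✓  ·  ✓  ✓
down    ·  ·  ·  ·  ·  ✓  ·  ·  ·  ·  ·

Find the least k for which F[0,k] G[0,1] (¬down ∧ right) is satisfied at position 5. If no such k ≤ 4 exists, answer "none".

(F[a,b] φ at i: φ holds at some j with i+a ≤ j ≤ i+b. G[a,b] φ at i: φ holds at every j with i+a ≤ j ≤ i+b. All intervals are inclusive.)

Scan j = 5,6,… for G[0,1] (¬down ∧ right):
  j=5: fails
  j=6: fails
  j=7: fails
  j=8: fails
  j=9: holds
First hit at j=9, so smallest k = 9-5 = 4.

4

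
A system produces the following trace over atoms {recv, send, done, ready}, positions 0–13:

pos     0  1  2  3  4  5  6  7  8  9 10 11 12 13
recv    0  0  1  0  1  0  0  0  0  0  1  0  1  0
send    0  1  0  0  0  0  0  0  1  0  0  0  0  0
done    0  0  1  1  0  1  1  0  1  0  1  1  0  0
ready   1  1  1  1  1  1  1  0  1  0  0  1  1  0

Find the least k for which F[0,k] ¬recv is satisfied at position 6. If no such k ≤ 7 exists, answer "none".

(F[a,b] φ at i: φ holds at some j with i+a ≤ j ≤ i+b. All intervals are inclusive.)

0

Scan j = 6,7,… for ¬recv:
  j=6: holds
First hit at j=6, so smallest k = 6-6 = 0.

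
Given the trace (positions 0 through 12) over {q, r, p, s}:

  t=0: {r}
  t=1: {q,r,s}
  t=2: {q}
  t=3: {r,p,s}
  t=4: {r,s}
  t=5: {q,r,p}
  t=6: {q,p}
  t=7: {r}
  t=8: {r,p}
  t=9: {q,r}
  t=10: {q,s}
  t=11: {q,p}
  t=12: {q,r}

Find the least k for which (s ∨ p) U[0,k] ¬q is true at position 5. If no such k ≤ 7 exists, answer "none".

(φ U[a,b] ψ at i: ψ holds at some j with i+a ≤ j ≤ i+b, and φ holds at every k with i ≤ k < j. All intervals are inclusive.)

Need earliest j ≥ 5 with ¬q, and (s ∨ p) at every k in [5,j-1].
  j=5: rhs fails.
  j=6: rhs fails.
  j=7: rhs holds; lhs holds on [5,6]. k = 2.

2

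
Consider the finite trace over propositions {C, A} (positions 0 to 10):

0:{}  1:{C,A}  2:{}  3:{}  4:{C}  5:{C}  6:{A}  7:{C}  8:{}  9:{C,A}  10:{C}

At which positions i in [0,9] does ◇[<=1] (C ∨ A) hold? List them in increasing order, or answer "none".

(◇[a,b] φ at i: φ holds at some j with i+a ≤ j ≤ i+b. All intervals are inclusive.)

Evaluate at each i in [0,9]:
  i=0: ✓ (witness j=1)
  i=1: ✓ (witness j=1)
  i=2: ✗ (none in [2,3])
  i=3: ✓ (witness j=4)
  i=4: ✓ (witness j=4)
  i=5: ✓ (witness j=5)
  i=6: ✓ (witness j=6)
  i=7: ✓ (witness j=7)
  i=8: ✓ (witness j=9)
  i=9: ✓ (witness j=9)

0, 1, 3, 4, 5, 6, 7, 8, 9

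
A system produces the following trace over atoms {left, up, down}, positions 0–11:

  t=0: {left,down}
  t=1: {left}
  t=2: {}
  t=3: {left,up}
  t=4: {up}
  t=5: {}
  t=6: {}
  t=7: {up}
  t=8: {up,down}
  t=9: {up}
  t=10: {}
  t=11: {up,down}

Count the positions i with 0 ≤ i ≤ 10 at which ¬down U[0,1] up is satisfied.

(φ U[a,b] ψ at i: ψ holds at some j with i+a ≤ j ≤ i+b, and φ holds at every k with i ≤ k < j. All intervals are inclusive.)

Evaluate at each i in [0,10]:
  i=0: ✗ (no rhs in [0,1])
  i=1: ✗ (no rhs in [1,2])
  i=2: ✓ (rhs at j=3; lhs holds on [2,2])
  i=3: ✓ (rhs at j=3)
  i=4: ✓ (rhs at j=4)
  i=5: ✗ (no rhs in [5,6])
  i=6: ✓ (rhs at j=7; lhs holds on [6,6])
  i=7: ✓ (rhs at j=7)
  i=8: ✓ (rhs at j=8)
  i=9: ✓ (rhs at j=9)
  i=10: ✓ (rhs at j=11; lhs holds on [10,10])
Positions where it holds: {2, 3, 4, 6, 7, 8, 9, 10} → 8.

8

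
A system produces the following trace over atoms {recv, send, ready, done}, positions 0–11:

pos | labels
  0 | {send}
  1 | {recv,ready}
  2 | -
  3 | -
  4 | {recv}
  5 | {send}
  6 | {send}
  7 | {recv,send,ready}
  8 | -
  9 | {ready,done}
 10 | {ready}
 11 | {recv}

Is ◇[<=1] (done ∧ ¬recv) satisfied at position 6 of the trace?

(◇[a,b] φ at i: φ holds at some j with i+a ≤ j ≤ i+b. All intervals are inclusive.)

Check (done ∧ ¬recv) at each j in [6,7]:
  j=6: false
  j=7: false
No position in the window satisfies it → formula fails.

Does not hold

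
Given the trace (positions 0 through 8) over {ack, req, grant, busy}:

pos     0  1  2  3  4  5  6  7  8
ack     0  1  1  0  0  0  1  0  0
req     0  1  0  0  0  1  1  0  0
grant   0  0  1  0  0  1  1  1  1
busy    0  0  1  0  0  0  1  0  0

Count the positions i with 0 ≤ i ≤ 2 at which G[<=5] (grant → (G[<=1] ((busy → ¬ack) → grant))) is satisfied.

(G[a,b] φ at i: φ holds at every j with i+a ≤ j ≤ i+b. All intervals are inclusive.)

Evaluate at each i in [0,2]:
  i=0: ✗ (fails at j=2)
  i=1: ✗ (fails at j=2)
  i=2: ✗ (fails at j=2)
Positions where it holds: {} → 0.

0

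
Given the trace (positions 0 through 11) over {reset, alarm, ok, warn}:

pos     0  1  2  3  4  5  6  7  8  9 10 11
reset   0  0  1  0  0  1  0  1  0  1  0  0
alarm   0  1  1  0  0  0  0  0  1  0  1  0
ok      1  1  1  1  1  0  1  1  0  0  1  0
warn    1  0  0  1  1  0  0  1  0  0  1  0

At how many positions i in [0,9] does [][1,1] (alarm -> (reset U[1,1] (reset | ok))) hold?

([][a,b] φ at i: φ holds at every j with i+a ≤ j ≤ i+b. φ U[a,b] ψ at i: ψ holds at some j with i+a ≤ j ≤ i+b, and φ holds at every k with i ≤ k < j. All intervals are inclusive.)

7

Evaluate at each i in [0,9]:
  i=0: ✗ (fails at j=1)
  i=1: ✓ (all of [2,2])
  i=2: ✓ (all of [3,3])
  i=3: ✓ (all of [4,4])
  i=4: ✓ (all of [5,5])
  i=5: ✓ (all of [6,6])
  i=6: ✓ (all of [7,7])
  i=7: ✗ (fails at j=8)
  i=8: ✓ (all of [9,9])
  i=9: ✗ (fails at j=10)
Positions where it holds: {1, 2, 3, 4, 5, 6, 8} → 7.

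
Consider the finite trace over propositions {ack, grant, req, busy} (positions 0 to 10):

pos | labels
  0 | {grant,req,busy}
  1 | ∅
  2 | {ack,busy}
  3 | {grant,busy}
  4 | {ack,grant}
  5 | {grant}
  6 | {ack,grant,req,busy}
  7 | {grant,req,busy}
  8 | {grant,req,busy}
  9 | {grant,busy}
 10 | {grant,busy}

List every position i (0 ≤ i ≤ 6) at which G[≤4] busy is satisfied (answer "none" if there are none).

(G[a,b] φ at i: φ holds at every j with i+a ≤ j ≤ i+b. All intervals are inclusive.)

6

Evaluate at each i in [0,6]:
  i=0: ✗ (fails at j=1)
  i=1: ✗ (fails at j=1)
  i=2: ✗ (fails at j=4)
  i=3: ✗ (fails at j=4)
  i=4: ✗ (fails at j=4)
  i=5: ✗ (fails at j=5)
  i=6: ✓ (all of [6,10])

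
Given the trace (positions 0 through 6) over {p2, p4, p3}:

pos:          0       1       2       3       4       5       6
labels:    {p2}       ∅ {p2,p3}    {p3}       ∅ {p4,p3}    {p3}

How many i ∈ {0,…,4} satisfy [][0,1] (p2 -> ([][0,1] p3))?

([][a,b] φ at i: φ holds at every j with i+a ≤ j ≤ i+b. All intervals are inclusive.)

4

Evaluate at each i in [0,4]:
  i=0: ✗ (fails at j=0)
  i=1: ✓ (all of [1,2])
  i=2: ✓ (all of [2,3])
  i=3: ✓ (all of [3,4])
  i=4: ✓ (all of [4,5])
Positions where it holds: {1, 2, 3, 4} → 4.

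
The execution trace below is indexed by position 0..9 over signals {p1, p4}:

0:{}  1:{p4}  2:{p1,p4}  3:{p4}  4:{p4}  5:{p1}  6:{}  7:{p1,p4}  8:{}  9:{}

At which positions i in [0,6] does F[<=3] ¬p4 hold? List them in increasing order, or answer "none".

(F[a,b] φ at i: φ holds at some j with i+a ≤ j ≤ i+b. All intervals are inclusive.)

0, 2, 3, 4, 5, 6

Evaluate at each i in [0,6]:
  i=0: ✓ (witness j=0)
  i=1: ✗ (none in [1,4])
  i=2: ✓ (witness j=5)
  i=3: ✓ (witness j=5)
  i=4: ✓ (witness j=5)
  i=5: ✓ (witness j=5)
  i=6: ✓ (witness j=6)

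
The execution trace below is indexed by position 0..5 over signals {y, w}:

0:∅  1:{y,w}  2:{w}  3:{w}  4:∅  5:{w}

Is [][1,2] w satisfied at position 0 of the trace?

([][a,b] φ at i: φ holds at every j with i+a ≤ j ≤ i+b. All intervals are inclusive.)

Check w at every j in [1,2]:
  j=1: true
  j=2: true
All positions satisfy it → formula holds.

True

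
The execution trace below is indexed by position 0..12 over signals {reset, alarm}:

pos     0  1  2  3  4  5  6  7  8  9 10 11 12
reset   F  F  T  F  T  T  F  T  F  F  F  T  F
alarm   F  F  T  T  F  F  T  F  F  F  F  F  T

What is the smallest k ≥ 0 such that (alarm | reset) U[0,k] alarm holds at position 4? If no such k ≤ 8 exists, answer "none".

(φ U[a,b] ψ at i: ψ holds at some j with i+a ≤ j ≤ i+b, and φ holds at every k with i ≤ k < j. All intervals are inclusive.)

Need earliest j ≥ 4 with alarm, and (alarm | reset) at every k in [4,j-1].
  j=4: rhs fails.
  j=5: rhs fails.
  j=6: rhs holds; lhs holds on [4,5]. k = 2.

2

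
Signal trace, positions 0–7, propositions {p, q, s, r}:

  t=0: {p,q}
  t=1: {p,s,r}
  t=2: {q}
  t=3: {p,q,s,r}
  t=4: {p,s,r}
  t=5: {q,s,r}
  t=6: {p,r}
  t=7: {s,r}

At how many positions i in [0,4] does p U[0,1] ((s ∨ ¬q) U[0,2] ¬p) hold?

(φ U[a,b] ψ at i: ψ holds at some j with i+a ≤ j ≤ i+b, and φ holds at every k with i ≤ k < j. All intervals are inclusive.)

5

Evaluate at each i in [0,4]:
  i=0: ✓ (rhs at j=1; lhs holds on [0,0])
  i=1: ✓ (rhs at j=1)
  i=2: ✓ (rhs at j=2)
  i=3: ✓ (rhs at j=3)
  i=4: ✓ (rhs at j=4)
Positions where it holds: {0, 1, 2, 3, 4} → 5.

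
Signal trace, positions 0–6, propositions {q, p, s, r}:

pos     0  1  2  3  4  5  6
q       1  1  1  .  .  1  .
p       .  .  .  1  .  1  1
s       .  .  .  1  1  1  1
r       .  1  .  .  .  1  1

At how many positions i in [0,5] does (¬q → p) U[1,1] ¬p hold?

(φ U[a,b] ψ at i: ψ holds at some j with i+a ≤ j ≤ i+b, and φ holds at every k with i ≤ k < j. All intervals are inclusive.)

Evaluate at each i in [0,5]:
  i=0: ✓ (rhs at j=1; lhs holds on [0,0])
  i=1: ✓ (rhs at j=2; lhs holds on [1,1])
  i=2: ✗ (no rhs in [3,3])
  i=3: ✓ (rhs at j=4; lhs holds on [3,3])
  i=4: ✗ (no rhs in [5,5])
  i=5: ✗ (no rhs in [6,6])
Positions where it holds: {0, 1, 3} → 3.

3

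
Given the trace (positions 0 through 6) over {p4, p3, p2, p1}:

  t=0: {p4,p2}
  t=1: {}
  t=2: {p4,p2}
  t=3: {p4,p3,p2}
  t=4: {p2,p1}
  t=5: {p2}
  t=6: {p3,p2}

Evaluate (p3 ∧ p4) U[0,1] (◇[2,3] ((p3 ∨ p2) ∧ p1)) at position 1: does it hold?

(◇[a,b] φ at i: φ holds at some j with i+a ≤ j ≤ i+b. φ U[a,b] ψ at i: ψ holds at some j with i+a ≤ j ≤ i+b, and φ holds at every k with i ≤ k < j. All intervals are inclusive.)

Holds

Need some j in [1,2] with ◇[2,3] ((p3 ∨ p2) ∧ p1), and (p3 ∧ p4) at every k in [1,j-1].
  j=1: ◇[2,3] ((p3 ∨ p2) ∧ p1) holds; no prefix to check → satisfied.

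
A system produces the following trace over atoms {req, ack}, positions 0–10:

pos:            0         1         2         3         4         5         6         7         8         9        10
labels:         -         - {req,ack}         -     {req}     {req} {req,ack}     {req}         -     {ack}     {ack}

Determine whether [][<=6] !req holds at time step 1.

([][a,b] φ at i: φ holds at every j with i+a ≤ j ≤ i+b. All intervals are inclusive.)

Does not hold

Check !req at every j in [1,7]:
  j=1: true
  j=2: false
  j=3: true
  j=4: false
  j=5: false
  j=6: false
  j=7: false
Fails at j=2 → formula fails.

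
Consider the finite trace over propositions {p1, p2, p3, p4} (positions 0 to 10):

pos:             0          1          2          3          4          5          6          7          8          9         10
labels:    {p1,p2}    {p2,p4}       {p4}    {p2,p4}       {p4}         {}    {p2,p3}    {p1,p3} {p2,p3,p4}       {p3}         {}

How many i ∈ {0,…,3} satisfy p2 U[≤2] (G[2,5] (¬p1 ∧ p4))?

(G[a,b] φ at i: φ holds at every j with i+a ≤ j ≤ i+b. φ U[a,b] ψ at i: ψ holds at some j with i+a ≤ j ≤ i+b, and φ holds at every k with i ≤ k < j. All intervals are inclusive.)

Evaluate at each i in [0,3]:
  i=0: ✗ (no rhs in [0,2])
  i=1: ✗ (no rhs in [1,3])
  i=2: ✗ (no rhs in [2,4])
  i=3: ✗ (no rhs in [3,5])
Positions where it holds: {} → 0.

0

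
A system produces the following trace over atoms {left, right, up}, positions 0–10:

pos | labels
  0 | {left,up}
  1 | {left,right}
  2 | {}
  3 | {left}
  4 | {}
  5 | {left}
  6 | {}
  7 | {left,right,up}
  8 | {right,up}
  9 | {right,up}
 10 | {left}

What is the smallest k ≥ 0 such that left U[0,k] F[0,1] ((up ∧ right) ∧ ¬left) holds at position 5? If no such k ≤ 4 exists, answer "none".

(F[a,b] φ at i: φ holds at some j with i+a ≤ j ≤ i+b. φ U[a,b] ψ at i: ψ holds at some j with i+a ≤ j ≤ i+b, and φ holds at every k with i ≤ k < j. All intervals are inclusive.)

Need earliest j ≥ 5 with F[0,1] ((up ∧ right) ∧ ¬left), and left at every k in [5,j-1].
  j=5: rhs fails.
  j=6: rhs fails.
  j=7: rhs holds but lhs fails at k=6.
  j=8: rhs holds but lhs fails at k=6.
  j=9: rhs holds but lhs fails at k=6.
No witness within the range → none.

none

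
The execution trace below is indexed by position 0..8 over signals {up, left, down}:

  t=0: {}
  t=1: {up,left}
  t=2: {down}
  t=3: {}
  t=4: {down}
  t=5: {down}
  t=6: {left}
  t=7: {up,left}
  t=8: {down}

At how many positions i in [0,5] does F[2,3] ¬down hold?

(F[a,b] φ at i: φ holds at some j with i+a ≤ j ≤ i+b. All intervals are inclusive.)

Evaluate at each i in [0,5]:
  i=0: ✓ (witness j=3)
  i=1: ✓ (witness j=3)
  i=2: ✗ (none in [4,5])
  i=3: ✓ (witness j=6)
  i=4: ✓ (witness j=6)
  i=5: ✓ (witness j=7)
Positions where it holds: {0, 1, 3, 4, 5} → 5.

5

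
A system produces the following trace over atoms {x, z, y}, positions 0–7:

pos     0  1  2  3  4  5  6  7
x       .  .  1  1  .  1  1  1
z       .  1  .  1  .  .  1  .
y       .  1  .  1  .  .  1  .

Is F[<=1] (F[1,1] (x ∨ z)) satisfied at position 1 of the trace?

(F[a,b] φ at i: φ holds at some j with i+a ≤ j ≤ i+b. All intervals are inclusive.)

Holds

Check F[1,1] (x ∨ z) at each j in [1,2]:
  j=1: holds (witness at 2)
  j=2: holds (witness at 3)
Found at j=1 → formula holds.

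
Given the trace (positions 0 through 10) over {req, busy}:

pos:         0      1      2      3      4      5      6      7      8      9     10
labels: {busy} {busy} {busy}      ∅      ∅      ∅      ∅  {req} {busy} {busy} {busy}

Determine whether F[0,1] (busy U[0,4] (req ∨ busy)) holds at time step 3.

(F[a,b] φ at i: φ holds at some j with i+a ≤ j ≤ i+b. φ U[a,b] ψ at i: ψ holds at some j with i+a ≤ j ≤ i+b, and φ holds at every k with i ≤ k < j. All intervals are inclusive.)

No

Check (busy U[0,4] (req ∨ busy)) at each j in [3,4]:
  j=3: fails
  j=4: fails
No position in the window satisfies it → formula fails.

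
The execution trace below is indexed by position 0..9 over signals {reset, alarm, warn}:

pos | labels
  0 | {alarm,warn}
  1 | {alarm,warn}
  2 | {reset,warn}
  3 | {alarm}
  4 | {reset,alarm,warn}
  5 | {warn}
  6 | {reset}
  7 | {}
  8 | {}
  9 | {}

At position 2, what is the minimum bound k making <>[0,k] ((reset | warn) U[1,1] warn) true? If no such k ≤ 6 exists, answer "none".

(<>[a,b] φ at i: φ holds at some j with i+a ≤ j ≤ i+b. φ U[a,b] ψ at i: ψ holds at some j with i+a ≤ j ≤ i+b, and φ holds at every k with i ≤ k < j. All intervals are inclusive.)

Scan j = 2,3,… for ((reset | warn) U[1,1] warn):
  j=2: fails
  j=3: fails
  j=4: holds
First hit at j=4, so smallest k = 4-2 = 2.

2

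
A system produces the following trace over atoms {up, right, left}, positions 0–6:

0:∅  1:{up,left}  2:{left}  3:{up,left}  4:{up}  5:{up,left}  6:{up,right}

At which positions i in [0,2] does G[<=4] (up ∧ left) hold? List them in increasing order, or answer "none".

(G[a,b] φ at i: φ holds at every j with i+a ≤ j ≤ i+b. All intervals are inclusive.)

Evaluate at each i in [0,2]:
  i=0: ✗ (fails at j=0)
  i=1: ✗ (fails at j=2)
  i=2: ✗ (fails at j=2)

none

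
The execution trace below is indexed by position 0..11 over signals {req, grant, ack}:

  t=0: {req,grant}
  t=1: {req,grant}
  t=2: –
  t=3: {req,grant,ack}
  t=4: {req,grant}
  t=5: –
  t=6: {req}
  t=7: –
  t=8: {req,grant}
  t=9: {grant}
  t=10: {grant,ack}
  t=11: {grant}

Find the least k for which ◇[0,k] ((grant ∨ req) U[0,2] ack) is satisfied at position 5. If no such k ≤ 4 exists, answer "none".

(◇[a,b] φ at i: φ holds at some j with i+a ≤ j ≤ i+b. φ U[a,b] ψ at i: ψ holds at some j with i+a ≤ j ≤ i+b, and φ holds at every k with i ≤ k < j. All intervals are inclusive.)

3

Scan j = 5,6,… for ((grant ∨ req) U[0,2] ack):
  j=5: fails
  j=6: fails
  j=7: fails
  j=8: holds
First hit at j=8, so smallest k = 8-5 = 3.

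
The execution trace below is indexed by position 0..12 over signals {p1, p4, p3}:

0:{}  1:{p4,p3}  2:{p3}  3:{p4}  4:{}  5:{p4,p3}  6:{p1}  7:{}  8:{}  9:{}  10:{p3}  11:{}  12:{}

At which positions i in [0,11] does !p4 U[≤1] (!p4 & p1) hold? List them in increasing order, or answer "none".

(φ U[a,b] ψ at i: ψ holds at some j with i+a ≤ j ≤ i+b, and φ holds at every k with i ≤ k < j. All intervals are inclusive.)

6

Evaluate at each i in [0,11]:
  i=0: ✗ (no rhs in [0,1])
  i=1: ✗ (no rhs in [1,2])
  i=2: ✗ (no rhs in [2,3])
  i=3: ✗ (no rhs in [3,4])
  i=4: ✗ (no rhs in [4,5])
  i=5: ✗ (lhs fails at k=5 before rhs at j=6)
  i=6: ✓ (rhs at j=6)
  i=7: ✗ (no rhs in [7,8])
  i=8: ✗ (no rhs in [8,9])
  i=9: ✗ (no rhs in [9,10])
  i=10: ✗ (no rhs in [10,11])
  i=11: ✗ (no rhs in [11,12])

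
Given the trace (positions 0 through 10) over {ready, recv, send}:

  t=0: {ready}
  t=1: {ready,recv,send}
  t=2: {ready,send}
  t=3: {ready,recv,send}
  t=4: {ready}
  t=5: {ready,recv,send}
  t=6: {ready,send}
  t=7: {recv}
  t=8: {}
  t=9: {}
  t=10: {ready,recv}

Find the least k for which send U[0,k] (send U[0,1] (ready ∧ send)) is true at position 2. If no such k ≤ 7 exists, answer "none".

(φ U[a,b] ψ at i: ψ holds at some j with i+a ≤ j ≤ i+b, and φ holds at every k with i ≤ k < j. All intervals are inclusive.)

Need earliest j ≥ 2 with (send U[0,1] (ready ∧ send)), and send at every k in [2,j-1].
  j=2: rhs holds (empty prefix). k = 0.

0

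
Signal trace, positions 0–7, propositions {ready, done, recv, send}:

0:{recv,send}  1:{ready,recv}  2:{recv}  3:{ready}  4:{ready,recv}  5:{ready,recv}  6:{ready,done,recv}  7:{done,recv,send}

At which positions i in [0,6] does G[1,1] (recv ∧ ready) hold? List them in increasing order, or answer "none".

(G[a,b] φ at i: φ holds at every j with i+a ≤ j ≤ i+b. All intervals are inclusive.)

0, 3, 4, 5

Evaluate at each i in [0,6]:
  i=0: ✓ (all of [1,1])
  i=1: ✗ (fails at j=2)
  i=2: ✗ (fails at j=3)
  i=3: ✓ (all of [4,4])
  i=4: ✓ (all of [5,5])
  i=5: ✓ (all of [6,6])
  i=6: ✗ (fails at j=7)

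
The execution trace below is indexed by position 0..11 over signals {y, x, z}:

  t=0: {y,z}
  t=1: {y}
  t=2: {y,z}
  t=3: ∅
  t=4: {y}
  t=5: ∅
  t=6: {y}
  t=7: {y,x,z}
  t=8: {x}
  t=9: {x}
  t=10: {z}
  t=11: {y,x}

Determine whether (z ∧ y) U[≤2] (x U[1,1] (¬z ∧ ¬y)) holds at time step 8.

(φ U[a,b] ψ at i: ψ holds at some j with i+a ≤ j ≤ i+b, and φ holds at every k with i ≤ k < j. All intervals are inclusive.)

Need some j in [8,10] with (x U[1,1] (¬z ∧ ¬y)), and (z ∧ y) at every k in [8,j-1].
  j=8: (x U[1,1] (¬z ∧ ¬y)) holds; no prefix to check → satisfied.

Yes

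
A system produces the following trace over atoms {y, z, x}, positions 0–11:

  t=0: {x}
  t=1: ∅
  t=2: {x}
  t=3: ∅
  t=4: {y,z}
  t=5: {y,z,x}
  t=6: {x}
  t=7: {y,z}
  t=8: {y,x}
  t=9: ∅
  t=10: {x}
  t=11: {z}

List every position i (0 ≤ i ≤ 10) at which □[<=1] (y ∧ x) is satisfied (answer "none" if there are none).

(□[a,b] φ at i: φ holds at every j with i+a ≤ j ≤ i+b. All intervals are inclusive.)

Evaluate at each i in [0,10]:
  i=0: ✗ (fails at j=0)
  i=1: ✗ (fails at j=1)
  i=2: ✗ (fails at j=2)
  i=3: ✗ (fails at j=3)
  i=4: ✗ (fails at j=4)
  i=5: ✗ (fails at j=6)
  i=6: ✗ (fails at j=6)
  i=7: ✗ (fails at j=7)
  i=8: ✗ (fails at j=9)
  i=9: ✗ (fails at j=9)
  i=10: ✗ (fails at j=10)

none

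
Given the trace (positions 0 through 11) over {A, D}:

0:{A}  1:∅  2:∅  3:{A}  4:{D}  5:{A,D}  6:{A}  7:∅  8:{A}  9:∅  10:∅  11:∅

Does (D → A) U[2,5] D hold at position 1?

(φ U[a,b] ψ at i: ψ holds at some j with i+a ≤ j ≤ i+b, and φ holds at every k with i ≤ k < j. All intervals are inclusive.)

Need some j in [3,6] with D, and (D → A) at every k in [1,j-1].
  j=3: D false.
  j=4: D holds; (D → A) holds at every k in [1,3] → satisfied.

Holds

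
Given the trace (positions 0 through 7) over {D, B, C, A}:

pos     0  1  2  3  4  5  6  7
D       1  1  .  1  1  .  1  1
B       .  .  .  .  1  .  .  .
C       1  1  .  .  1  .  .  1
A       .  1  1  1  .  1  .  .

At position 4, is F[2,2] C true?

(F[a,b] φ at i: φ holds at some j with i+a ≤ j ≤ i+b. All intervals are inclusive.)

False

Check C at each j in [6,6]:
  j=6: false
No position in the window satisfies it → formula fails.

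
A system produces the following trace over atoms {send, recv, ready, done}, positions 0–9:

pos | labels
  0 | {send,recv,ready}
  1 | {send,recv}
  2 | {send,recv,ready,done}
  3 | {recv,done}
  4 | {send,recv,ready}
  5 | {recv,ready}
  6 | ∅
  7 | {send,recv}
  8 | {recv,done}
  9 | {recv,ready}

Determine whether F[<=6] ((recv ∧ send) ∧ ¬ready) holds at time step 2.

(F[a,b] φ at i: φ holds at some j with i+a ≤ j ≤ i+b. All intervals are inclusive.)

True

Check ((recv ∧ send) ∧ ¬ready) at each j in [2,8]:
  j=2: false
  j=3: false
  j=4: false
  j=5: false
  j=6: false
  j=7: true
  j=8: false
Found at j=7 → formula holds.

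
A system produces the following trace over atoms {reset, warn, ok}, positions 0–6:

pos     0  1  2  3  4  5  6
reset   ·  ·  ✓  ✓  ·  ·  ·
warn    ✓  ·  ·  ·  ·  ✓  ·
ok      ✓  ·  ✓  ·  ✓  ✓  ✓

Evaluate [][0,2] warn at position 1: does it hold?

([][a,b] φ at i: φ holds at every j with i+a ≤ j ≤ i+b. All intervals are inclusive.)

Check warn at every j in [1,3]:
  j=1: false
  j=2: false
  j=3: false
Fails at j=1 → formula fails.

No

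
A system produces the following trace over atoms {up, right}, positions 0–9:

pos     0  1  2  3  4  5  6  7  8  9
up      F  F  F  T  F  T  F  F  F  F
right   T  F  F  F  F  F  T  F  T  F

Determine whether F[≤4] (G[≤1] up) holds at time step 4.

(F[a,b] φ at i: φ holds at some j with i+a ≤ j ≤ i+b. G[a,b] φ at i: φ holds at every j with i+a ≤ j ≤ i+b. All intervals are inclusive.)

Does not hold

Check G[≤1] up at each j in [4,8]:
  j=4: fails at 4
  j=5: fails at 6
  j=6: fails at 6
  j=7: fails at 7
  j=8: fails at 8
No position in the window satisfies it → formula fails.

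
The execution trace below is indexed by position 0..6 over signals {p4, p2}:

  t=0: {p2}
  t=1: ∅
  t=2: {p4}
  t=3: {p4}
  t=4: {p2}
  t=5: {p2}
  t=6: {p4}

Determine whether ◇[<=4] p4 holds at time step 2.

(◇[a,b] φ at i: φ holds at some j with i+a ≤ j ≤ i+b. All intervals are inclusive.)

Check p4 at each j in [2,6]:
  j=2: true
  j=3: true
  j=4: false
  j=5: false
  j=6: true
Found at j=2 → formula holds.

True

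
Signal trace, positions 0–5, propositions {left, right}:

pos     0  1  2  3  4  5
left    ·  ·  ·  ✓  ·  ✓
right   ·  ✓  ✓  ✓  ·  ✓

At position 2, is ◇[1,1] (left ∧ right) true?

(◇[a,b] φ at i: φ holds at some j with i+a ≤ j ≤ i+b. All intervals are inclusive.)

True

Check (left ∧ right) at each j in [3,3]:
  j=3: true
Found at j=3 → formula holds.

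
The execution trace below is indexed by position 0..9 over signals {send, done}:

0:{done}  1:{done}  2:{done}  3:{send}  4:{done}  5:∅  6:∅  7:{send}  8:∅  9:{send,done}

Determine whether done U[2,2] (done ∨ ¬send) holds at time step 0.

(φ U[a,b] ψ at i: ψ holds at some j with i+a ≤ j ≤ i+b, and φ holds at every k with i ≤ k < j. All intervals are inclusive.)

Holds

Need some j in [2,2] with (done ∨ ¬send), and done at every k in [0,j-1].
  j=2: (done ∨ ¬send) holds; done holds at every k in [0,1] → satisfied.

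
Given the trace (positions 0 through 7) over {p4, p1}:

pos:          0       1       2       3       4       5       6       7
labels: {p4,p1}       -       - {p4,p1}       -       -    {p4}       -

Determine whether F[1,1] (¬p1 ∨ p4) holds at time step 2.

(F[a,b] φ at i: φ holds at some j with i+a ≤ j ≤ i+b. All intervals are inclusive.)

Check (¬p1 ∨ p4) at each j in [3,3]:
  j=3: true
Found at j=3 → formula holds.

Holds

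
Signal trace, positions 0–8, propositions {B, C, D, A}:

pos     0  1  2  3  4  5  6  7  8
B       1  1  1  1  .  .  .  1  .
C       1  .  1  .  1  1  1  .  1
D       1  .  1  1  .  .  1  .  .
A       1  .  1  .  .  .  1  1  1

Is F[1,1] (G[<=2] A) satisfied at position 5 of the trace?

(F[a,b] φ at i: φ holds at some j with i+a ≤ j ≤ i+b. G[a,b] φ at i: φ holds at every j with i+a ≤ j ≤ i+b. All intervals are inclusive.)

Check G[<=2] A at each j in [6,6]:
  j=6: holds on [6,8]
Found at j=6 → formula holds.

Holds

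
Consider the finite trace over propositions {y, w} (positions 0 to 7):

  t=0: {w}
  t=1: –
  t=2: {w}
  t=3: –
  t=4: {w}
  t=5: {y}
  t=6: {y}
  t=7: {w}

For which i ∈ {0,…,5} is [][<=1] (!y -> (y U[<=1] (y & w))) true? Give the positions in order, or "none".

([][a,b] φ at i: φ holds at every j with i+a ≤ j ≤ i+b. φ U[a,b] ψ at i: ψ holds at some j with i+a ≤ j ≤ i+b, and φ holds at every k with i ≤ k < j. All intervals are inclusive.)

5

Evaluate at each i in [0,5]:
  i=0: ✗ (fails at j=0)
  i=1: ✗ (fails at j=1)
  i=2: ✗ (fails at j=2)
  i=3: ✗ (fails at j=3)
  i=4: ✗ (fails at j=4)
  i=5: ✓ (all of [5,6])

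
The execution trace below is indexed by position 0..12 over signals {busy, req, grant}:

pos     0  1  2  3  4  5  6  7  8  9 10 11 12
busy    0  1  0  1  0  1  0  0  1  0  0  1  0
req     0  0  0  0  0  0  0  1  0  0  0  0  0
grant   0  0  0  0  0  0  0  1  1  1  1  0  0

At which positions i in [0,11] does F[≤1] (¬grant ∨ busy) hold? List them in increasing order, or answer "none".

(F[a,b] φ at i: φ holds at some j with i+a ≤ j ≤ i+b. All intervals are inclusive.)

0, 1, 2, 3, 4, 5, 6, 7, 8, 10, 11

Evaluate at each i in [0,11]:
  i=0: ✓ (witness j=0)
  i=1: ✓ (witness j=1)
  i=2: ✓ (witness j=2)
  i=3: ✓ (witness j=3)
  i=4: ✓ (witness j=4)
  i=5: ✓ (witness j=5)
  i=6: ✓ (witness j=6)
  i=7: ✓ (witness j=8)
  i=8: ✓ (witness j=8)
  i=9: ✗ (none in [9,10])
  i=10: ✓ (witness j=11)
  i=11: ✓ (witness j=11)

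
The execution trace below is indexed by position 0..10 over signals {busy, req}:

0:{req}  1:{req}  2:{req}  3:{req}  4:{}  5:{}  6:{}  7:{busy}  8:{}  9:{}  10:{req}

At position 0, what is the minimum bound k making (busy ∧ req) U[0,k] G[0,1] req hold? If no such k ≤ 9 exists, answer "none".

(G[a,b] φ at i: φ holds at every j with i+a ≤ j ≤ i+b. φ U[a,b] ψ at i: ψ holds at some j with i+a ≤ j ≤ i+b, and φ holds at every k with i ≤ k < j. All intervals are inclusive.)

Need earliest j ≥ 0 with G[0,1] req, and (busy ∧ req) at every k in [0,j-1].
  j=0: rhs holds (empty prefix). k = 0.

0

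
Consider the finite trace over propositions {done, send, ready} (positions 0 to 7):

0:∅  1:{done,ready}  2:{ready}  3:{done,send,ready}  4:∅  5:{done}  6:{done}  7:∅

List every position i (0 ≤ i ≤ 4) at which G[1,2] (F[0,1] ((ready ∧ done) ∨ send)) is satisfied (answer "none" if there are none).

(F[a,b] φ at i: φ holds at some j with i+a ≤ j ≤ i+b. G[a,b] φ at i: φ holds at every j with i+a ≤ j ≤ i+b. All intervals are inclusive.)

Evaluate at each i in [0,4]:
  i=0: ✓ (all of [1,2])
  i=1: ✓ (all of [2,3])
  i=2: ✗ (fails at j=4)
  i=3: ✗ (fails at j=4)
  i=4: ✗ (fails at j=5)

0, 1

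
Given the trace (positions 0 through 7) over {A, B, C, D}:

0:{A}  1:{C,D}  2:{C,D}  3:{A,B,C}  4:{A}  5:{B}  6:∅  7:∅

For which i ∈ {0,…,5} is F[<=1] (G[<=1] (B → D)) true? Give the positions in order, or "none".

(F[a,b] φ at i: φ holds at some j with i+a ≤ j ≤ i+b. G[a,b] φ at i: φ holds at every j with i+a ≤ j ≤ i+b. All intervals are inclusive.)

Evaluate at each i in [0,5]:
  i=0: ✓ (witness j=0)
  i=1: ✓ (witness j=1)
  i=2: ✗ (none in [2,3])
  i=3: ✗ (none in [3,4])
  i=4: ✗ (none in [4,5])
  i=5: ✓ (witness j=6)

0, 1, 5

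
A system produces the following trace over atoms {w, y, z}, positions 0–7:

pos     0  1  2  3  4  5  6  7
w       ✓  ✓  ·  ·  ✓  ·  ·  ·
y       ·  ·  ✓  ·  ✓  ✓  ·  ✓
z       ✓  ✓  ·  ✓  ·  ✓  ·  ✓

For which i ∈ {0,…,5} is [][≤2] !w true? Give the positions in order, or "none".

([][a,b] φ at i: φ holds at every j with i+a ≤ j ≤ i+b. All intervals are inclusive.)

Evaluate at each i in [0,5]:
  i=0: ✗ (fails at j=0)
  i=1: ✗ (fails at j=1)
  i=2: ✗ (fails at j=4)
  i=3: ✗ (fails at j=4)
  i=4: ✗ (fails at j=4)
  i=5: ✓ (all of [5,7])

5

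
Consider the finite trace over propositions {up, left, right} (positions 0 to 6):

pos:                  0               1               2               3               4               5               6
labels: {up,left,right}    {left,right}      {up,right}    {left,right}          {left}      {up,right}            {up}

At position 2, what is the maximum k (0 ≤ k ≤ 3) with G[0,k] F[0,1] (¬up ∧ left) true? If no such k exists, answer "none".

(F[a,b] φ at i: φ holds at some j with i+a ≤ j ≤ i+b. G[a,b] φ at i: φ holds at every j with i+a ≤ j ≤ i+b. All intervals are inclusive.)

F[0,1] (¬up ∧ left) must hold from j=2 onward; find where it first fails.
  j=2: holds
  j=3: holds
  j=4: holds
  j=5: fails
Holds on [2,4], so largest k = 2.

2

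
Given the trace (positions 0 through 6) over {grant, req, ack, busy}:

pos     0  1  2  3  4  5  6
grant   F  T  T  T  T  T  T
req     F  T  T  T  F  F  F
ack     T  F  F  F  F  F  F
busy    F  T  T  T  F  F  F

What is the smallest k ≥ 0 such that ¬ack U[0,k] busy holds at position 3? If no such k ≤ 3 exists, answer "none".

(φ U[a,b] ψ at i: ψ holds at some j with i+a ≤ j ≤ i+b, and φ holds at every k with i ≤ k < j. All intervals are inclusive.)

Need earliest j ≥ 3 with busy, and ¬ack at every k in [3,j-1].
  j=3: rhs holds (empty prefix). k = 0.

0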